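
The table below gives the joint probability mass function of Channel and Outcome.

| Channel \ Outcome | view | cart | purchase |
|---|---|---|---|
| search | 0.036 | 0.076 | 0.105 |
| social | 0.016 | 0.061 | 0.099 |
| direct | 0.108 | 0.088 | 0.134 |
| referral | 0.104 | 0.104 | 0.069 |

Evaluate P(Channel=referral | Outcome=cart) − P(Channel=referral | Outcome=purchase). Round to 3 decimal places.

P(Outcome=cart) = 0.076 + 0.061 + 0.088 + 0.104 = 0.329; P(Channel=referral | Outcome=cart) = 0.104/0.329 = 0.3161.
P(Outcome=purchase) = 0.105 + 0.099 + 0.134 + 0.069 = 0.407; P(Channel=referral | Outcome=purchase) = 0.069/0.407 = 0.1695.
Difference = 0.147.

0.147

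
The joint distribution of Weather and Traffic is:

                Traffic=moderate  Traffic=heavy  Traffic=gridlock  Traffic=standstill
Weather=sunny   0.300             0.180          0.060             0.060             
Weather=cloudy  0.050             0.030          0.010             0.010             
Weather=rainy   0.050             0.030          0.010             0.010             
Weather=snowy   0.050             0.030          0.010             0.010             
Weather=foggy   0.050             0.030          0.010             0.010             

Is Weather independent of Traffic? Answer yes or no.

Every cell satisfies P(Weather,Traffic) = P(Weather)·P(Traffic). For instance P(Weather=sunny) = 0.600, P(Traffic=gridlock) = 0.100, and 0.600×0.100 = 0.060 matches the joint entry. So Weather and Traffic are independent.

yes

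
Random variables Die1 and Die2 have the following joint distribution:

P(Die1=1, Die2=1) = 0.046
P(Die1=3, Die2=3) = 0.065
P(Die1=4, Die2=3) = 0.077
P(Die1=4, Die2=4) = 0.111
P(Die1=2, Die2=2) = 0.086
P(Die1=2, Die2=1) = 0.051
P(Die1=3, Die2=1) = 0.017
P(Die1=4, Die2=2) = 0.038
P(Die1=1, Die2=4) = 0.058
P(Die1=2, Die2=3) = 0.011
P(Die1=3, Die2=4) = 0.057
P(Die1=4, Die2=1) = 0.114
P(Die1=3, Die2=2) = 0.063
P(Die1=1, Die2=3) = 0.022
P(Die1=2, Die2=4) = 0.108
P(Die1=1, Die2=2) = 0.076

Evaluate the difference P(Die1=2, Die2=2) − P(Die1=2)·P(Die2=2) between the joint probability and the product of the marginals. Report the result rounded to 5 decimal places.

P(Die1=2) = 0.051 + 0.086 + 0.011 + 0.108 = 0.256.
P(Die2=2) = 0.076 + 0.086 + 0.063 + 0.038 = 0.263.
P(Die1=2, Die2=2) − P(Die1=2)P(Die2=2) = 0.086 − 0.256×0.263 = 0.01867.

0.01867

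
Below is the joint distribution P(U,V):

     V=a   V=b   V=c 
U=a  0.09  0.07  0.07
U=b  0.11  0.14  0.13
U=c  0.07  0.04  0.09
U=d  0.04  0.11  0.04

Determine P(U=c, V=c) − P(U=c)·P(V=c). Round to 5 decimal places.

P(U=c) = 0.07 + 0.04 + 0.09 = 0.20.
P(V=c) = 0.07 + 0.13 + 0.09 + 0.04 = 0.33.
P(U=c, V=c) − P(U=c)P(V=c) = 0.09 − 0.20×0.33 = 0.02400.

0.02400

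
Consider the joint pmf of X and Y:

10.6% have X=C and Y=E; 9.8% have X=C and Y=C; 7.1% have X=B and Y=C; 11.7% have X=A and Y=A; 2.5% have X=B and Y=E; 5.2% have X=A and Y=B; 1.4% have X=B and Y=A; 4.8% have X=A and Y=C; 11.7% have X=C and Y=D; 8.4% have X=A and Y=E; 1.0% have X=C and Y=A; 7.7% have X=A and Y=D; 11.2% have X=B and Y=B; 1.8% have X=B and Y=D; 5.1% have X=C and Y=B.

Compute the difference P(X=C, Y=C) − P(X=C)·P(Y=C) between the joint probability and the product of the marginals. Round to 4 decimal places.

P(X=C) = 0.010 + 0.051 + 0.098 + 0.117 + 0.106 = 0.382.
P(Y=C) = 0.048 + 0.071 + 0.098 = 0.217.
P(X=C, Y=C) − P(X=C)P(Y=C) = 0.098 − 0.382×0.217 = 0.0151.

0.0151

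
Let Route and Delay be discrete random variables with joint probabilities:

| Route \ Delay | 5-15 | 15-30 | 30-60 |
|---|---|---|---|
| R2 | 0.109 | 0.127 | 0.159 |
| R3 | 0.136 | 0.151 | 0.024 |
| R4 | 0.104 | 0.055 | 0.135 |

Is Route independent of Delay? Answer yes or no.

P(Route=R3) = 0.311 and P(Delay=30-60) = 0.318, so their product is 0.09890, but P(Route=R3, Delay=30-60) = 0.024. Since these differ, Route and Delay are not independent.

no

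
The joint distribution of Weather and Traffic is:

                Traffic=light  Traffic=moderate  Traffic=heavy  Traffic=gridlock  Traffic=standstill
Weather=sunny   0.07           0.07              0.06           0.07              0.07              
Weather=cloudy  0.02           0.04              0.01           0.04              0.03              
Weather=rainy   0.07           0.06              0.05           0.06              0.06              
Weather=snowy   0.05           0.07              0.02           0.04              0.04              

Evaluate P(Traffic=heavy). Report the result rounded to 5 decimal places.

P(Traffic=heavy) = 0.06 + 0.01 + 0.05 + 0.02 = 0.14.

0.14000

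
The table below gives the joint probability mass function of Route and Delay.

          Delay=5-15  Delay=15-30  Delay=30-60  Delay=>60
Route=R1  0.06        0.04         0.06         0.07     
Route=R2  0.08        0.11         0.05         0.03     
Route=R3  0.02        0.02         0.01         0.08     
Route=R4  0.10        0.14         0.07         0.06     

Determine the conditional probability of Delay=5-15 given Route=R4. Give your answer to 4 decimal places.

P(Route=R4) = 0.10 + 0.14 + 0.07 + 0.06 = 0.37.
P(Delay=5-15 | Route=R4) = 0.10/0.37 = 0.2703.

0.2703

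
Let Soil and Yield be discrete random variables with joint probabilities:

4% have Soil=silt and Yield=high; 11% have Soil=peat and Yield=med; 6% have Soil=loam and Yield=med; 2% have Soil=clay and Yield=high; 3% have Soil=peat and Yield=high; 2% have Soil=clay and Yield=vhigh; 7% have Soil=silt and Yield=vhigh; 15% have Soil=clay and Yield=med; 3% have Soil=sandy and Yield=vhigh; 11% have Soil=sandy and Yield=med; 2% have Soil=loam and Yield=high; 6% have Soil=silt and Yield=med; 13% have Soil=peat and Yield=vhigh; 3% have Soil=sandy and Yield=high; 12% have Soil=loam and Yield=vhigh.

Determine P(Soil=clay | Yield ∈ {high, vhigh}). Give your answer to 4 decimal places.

P(Yield=high) = 0.03 + 0.02 + 0.02 + 0.04 + 0.03 = 0.14.
P(Yield=vhigh) = 0.03 + 0.12 + 0.02 + 0.07 + 0.13 = 0.37.
P(Yield ∈ {high, vhigh}) = 0.14 + 0.37 = 0.51; P(Soil=clay, Yield ∈ {high, vhigh}) = 0.02 + 0.02 = 0.04.
P(Soil=clay | Yield ∈ {high, vhigh}) = 0.04/0.51 = 0.0784.

0.0784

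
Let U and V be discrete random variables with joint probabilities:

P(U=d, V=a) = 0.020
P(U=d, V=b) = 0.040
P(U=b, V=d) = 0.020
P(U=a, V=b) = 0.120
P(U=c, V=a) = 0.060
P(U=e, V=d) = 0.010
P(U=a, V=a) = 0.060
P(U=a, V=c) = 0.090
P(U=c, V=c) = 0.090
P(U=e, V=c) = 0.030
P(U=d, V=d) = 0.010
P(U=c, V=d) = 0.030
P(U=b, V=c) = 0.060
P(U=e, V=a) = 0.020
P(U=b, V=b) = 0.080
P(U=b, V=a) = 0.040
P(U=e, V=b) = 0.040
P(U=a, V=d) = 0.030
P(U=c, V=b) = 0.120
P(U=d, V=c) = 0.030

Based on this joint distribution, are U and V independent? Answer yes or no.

Every cell satisfies P(U,V) = P(U)·P(V). For instance P(U=e) = 0.100, P(V=c) = 0.300, and 0.100×0.300 = 0.030 matches the joint entry. So U and V are independent.

yes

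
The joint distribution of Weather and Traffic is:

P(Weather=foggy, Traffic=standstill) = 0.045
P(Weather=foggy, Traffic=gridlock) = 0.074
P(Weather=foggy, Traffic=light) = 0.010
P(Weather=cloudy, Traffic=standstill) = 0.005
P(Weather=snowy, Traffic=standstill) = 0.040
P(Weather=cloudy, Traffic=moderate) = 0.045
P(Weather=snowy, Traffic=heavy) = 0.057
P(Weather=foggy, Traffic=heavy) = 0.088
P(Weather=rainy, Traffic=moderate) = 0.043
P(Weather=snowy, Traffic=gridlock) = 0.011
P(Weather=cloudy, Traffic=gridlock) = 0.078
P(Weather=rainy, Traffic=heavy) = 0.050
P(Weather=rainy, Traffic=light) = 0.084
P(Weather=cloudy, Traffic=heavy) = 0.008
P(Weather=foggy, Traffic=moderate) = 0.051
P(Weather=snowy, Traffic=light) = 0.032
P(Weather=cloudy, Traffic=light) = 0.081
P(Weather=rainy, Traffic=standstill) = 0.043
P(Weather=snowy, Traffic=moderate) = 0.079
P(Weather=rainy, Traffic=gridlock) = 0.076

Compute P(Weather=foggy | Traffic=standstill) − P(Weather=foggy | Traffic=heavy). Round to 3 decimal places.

P(Traffic=standstill) = 0.005 + 0.043 + 0.040 + 0.045 = 0.133; P(Weather=foggy | Traffic=standstill) = 0.045/0.133 = 0.3383.
P(Traffic=heavy) = 0.008 + 0.050 + 0.057 + 0.088 = 0.203; P(Weather=foggy | Traffic=heavy) = 0.088/0.203 = 0.4335.
Difference = -0.095.

-0.095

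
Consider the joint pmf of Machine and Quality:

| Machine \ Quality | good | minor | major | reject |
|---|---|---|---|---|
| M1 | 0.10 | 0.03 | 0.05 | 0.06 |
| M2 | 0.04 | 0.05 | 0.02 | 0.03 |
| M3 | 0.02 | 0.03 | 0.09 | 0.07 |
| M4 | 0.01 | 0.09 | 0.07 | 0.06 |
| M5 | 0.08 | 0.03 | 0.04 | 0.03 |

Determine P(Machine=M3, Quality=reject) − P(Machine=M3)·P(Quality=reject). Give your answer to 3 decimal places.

0.018

P(Machine=M3) = 0.02 + 0.03 + 0.09 + 0.07 = 0.21.
P(Quality=reject) = 0.06 + 0.03 + 0.07 + 0.06 + 0.03 = 0.25.
P(Machine=M3, Quality=reject) − P(Machine=M3)P(Quality=reject) = 0.07 − 0.21×0.25 = 0.018.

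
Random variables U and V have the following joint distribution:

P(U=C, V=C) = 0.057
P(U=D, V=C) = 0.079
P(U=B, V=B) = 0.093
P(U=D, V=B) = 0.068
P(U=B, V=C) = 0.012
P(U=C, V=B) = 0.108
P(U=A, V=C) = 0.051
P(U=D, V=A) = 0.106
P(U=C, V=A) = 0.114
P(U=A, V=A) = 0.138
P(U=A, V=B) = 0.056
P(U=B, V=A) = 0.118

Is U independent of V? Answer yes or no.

no

P(U=B) = 0.223 and P(V=C) = 0.199, so their product is 0.04438, but P(U=B, V=C) = 0.012. Since these differ, U and V are not independent.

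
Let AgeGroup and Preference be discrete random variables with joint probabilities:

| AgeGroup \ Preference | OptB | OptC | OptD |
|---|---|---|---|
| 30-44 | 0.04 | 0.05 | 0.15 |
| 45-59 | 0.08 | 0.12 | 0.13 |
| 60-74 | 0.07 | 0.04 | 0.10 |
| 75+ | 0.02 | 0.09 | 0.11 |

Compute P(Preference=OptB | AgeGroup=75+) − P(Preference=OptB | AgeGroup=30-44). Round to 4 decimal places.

-0.0758

P(AgeGroup=75+) = 0.02 + 0.09 + 0.11 = 0.22; P(Preference=OptB | AgeGroup=75+) = 0.02/0.22 = 0.09091.
P(AgeGroup=30-44) = 0.04 + 0.05 + 0.15 = 0.24; P(Preference=OptB | AgeGroup=30-44) = 0.04/0.24 = 0.16667.
Difference = -0.0758.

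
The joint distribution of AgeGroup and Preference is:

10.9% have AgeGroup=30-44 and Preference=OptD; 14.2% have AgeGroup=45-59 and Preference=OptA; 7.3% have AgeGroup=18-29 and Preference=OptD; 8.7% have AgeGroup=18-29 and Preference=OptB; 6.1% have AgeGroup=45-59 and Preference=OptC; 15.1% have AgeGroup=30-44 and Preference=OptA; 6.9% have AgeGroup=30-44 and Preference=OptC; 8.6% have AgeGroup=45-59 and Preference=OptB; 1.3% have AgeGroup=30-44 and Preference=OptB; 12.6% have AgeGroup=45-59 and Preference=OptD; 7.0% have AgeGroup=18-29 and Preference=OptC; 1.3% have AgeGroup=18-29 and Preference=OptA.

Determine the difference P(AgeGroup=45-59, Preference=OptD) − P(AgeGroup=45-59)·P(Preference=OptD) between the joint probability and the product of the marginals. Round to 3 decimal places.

-0.002

P(AgeGroup=45-59) = 0.142 + 0.086 + 0.061 + 0.126 = 0.415.
P(Preference=OptD) = 0.073 + 0.109 + 0.126 = 0.308.
P(AgeGroup=45-59, Preference=OptD) − P(AgeGroup=45-59)P(Preference=OptD) = 0.126 − 0.415×0.308 = -0.002.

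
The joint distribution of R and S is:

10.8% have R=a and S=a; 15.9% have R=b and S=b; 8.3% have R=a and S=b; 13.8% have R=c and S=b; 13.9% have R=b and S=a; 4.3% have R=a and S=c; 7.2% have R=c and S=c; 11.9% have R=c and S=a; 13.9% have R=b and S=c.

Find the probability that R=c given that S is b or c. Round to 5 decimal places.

0.33123

P(S=b) = 0.083 + 0.159 + 0.138 = 0.380.
P(S=c) = 0.043 + 0.139 + 0.072 = 0.254.
P(S ∈ {b, c}) = 0.380 + 0.254 = 0.634; P(R=c, S ∈ {b, c}) = 0.138 + 0.072 = 0.210.
P(R=c | S ∈ {b, c}) = 0.210/0.634 = 0.33123.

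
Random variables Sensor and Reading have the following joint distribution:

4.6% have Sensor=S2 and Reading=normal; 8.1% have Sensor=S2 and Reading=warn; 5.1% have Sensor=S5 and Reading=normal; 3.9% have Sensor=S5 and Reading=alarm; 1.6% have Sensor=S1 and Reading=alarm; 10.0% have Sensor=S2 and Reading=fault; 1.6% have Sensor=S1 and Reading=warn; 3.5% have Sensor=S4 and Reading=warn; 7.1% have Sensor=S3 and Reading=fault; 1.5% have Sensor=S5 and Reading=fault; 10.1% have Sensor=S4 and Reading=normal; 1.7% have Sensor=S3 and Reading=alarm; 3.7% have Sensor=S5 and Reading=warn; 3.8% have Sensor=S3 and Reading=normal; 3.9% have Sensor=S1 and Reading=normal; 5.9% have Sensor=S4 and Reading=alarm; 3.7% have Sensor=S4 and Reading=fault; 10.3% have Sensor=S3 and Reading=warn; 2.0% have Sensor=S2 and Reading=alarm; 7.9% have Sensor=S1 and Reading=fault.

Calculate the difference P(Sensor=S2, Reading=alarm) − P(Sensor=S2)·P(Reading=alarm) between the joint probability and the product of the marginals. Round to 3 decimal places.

P(Sensor=S2) = 0.046 + 0.081 + 0.020 + 0.100 = 0.247.
P(Reading=alarm) = 0.016 + 0.020 + 0.017 + 0.059 + 0.039 = 0.151.
P(Sensor=S2, Reading=alarm) − P(Sensor=S2)P(Reading=alarm) = 0.020 − 0.247×0.151 = -0.017.

-0.017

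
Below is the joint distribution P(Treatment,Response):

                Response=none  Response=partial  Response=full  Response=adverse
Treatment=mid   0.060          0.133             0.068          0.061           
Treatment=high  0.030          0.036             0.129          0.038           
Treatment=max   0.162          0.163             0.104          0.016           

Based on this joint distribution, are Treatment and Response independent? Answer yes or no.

P(Treatment=high) = 0.233 and P(Response=full) = 0.301, so their product is 0.07013, but P(Treatment=high, Response=full) = 0.129. Since these differ, Treatment and Response are not independent.

no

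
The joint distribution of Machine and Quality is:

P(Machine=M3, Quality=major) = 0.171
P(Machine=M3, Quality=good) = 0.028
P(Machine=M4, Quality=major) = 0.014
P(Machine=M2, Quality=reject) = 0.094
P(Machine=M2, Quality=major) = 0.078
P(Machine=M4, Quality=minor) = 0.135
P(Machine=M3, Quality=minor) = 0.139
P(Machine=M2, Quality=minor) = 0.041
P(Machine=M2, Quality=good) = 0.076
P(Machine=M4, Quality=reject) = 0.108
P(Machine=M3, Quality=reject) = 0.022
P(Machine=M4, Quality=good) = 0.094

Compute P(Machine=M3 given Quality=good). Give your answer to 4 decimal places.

P(Quality=good) = 0.076 + 0.028 + 0.094 = 0.198.
P(Machine=M3 | Quality=good) = 0.028/0.198 = 0.1414.

0.1414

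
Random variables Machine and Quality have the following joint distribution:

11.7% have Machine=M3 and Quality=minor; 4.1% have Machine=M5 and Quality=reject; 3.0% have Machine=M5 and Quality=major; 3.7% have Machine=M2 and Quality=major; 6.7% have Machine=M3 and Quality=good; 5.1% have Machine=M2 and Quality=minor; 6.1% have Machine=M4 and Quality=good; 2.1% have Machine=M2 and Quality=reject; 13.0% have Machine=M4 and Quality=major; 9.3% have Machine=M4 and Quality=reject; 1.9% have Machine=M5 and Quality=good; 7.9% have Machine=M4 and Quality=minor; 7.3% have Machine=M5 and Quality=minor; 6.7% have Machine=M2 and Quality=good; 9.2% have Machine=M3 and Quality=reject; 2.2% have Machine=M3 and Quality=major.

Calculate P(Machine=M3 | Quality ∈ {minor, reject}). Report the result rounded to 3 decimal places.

0.369

P(Quality=minor) = 0.051 + 0.117 + 0.079 + 0.073 = 0.320.
P(Quality=reject) = 0.021 + 0.092 + 0.093 + 0.041 = 0.247.
P(Quality ∈ {minor, reject}) = 0.320 + 0.247 = 0.567; P(Machine=M3, Quality ∈ {minor, reject}) = 0.117 + 0.092 = 0.209.
P(Machine=M3 | Quality ∈ {minor, reject}) = 0.209/0.567 = 0.369.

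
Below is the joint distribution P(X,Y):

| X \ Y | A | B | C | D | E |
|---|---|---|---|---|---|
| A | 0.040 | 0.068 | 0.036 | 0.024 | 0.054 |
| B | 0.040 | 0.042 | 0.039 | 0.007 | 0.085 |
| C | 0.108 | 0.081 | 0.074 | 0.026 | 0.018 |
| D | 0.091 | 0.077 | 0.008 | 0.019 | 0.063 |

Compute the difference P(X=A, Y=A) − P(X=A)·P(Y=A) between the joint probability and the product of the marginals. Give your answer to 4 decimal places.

P(X=A) = 0.040 + 0.068 + 0.036 + 0.024 + 0.054 = 0.222.
P(Y=A) = 0.040 + 0.040 + 0.108 + 0.091 = 0.279.
P(X=A, Y=A) − P(X=A)P(Y=A) = 0.040 − 0.222×0.279 = -0.0219.

-0.0219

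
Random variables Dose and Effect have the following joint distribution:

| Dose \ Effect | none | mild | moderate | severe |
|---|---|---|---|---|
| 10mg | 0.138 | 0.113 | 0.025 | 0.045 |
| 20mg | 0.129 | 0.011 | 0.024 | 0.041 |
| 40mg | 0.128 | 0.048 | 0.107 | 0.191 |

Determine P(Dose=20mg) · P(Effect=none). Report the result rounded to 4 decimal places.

P(Dose=20mg) = 0.129 + 0.011 + 0.024 + 0.041 = 0.205.
P(Effect=none) = 0.138 + 0.129 + 0.128 = 0.395.
Product: 0.205 × 0.395 = 0.0810.

0.0810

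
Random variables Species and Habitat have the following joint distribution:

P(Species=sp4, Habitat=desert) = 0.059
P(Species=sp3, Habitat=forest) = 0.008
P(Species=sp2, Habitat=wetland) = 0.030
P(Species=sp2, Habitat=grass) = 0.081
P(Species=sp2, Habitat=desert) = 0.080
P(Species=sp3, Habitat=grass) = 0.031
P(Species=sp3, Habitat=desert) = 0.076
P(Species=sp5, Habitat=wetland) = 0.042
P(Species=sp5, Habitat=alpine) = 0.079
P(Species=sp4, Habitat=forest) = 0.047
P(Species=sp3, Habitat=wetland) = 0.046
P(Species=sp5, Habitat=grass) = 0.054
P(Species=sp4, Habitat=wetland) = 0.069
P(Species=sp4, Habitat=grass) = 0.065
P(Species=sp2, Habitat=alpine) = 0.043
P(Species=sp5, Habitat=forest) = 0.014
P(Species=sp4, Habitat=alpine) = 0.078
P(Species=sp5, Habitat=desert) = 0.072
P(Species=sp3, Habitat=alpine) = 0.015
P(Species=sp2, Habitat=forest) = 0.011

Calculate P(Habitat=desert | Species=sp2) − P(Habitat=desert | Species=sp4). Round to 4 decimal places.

0.1410

P(Species=sp2) = 0.011 + 0.081 + 0.030 + 0.080 + 0.043 = 0.245; P(Habitat=desert | Species=sp2) = 0.080/0.245 = 0.32653.
P(Species=sp4) = 0.047 + 0.065 + 0.069 + 0.059 + 0.078 = 0.318; P(Habitat=desert | Species=sp4) = 0.059/0.318 = 0.18553.
Difference = 0.1410.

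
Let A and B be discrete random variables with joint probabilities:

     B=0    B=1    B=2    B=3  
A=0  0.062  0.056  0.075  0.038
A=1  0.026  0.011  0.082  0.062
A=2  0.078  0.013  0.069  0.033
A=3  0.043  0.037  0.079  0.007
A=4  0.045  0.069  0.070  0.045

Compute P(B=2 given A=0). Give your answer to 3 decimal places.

P(A=0) = 0.062 + 0.056 + 0.075 + 0.038 = 0.231.
P(B=2 | A=0) = 0.075/0.231 = 0.325.

0.325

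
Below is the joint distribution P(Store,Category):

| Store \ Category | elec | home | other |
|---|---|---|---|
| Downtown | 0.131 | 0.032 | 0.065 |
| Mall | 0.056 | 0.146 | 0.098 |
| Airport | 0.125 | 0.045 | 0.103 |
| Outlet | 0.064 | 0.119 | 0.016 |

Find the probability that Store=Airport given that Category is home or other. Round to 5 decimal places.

P(Category=home) = 0.032 + 0.146 + 0.045 + 0.119 = 0.342.
P(Category=other) = 0.065 + 0.098 + 0.103 + 0.016 = 0.282.
P(Category ∈ {home, other}) = 0.342 + 0.282 = 0.624; P(Store=Airport, Category ∈ {home, other}) = 0.045 + 0.103 = 0.148.
P(Store=Airport | Category ∈ {home, other}) = 0.148/0.624 = 0.23718.

0.23718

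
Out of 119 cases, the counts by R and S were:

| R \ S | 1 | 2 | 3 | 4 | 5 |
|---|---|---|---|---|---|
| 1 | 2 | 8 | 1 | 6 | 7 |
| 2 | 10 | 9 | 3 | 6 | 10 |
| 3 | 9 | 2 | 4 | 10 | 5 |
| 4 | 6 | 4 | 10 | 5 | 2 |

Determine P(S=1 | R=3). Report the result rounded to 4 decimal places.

Total with R=3: 9 + 2 + 4 + 10 + 5 = 30.
P(S=1 | R=3) = 9/30 = 0.3000.

0.3000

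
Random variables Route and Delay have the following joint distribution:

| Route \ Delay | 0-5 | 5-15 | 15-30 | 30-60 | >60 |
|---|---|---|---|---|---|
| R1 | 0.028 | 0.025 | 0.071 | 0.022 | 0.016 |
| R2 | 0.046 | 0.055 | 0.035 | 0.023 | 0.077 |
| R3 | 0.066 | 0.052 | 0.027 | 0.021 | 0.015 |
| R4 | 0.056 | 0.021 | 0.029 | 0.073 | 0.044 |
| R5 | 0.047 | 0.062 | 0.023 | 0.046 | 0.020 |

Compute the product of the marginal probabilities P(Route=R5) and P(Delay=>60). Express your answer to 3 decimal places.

0.034

P(Route=R5) = 0.047 + 0.062 + 0.023 + 0.046 + 0.020 = 0.198.
P(Delay=>60) = 0.016 + 0.077 + 0.015 + 0.044 + 0.020 = 0.172.
Product: 0.198 × 0.172 = 0.034.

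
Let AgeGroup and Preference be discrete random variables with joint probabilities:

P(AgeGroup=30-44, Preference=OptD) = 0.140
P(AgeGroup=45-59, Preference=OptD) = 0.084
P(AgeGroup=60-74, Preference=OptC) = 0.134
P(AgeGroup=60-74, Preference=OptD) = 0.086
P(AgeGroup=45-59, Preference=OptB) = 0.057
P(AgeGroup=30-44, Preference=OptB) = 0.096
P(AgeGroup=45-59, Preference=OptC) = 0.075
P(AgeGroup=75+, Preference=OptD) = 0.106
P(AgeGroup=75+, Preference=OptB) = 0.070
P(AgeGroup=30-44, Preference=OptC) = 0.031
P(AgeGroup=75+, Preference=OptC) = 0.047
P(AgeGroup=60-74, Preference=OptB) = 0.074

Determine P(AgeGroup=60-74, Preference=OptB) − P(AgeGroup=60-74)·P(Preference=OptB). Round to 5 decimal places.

-0.01332

P(AgeGroup=60-74) = 0.074 + 0.134 + 0.086 = 0.294.
P(Preference=OptB) = 0.096 + 0.057 + 0.074 + 0.070 = 0.297.
P(AgeGroup=60-74, Preference=OptB) − P(AgeGroup=60-74)P(Preference=OptB) = 0.074 − 0.294×0.297 = -0.01332.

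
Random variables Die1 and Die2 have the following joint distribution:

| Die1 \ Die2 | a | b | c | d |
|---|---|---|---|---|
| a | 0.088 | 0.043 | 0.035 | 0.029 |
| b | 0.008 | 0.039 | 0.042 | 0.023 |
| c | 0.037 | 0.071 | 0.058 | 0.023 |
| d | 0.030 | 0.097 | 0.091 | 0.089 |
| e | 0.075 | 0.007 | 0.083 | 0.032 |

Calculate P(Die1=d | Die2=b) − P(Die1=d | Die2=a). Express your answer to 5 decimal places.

P(Die2=b) = 0.043 + 0.039 + 0.071 + 0.097 + 0.007 = 0.257; P(Die1=d | Die2=b) = 0.097/0.257 = 0.377432.
P(Die2=a) = 0.088 + 0.008 + 0.037 + 0.030 + 0.075 = 0.238; P(Die1=d | Die2=a) = 0.030/0.238 = 0.126050.
Difference = 0.25138.

0.25138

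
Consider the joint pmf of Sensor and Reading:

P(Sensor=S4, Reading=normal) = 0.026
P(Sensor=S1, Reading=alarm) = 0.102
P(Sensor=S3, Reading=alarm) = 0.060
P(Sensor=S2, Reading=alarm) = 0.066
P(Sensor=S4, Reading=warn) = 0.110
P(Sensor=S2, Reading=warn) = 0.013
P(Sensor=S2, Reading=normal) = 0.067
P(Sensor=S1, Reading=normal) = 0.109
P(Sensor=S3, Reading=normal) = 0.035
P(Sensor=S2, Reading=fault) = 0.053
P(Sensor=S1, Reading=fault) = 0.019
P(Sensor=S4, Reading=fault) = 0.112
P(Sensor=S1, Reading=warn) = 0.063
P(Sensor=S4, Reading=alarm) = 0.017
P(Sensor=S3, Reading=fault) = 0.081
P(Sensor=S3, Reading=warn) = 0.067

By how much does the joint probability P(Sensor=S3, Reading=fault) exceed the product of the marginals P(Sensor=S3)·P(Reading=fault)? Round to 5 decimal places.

P(Sensor=S3) = 0.035 + 0.067 + 0.060 + 0.081 = 0.243.
P(Reading=fault) = 0.019 + 0.053 + 0.081 + 0.112 = 0.265.
P(Sensor=S3, Reading=fault) − P(Sensor=S3)P(Reading=fault) = 0.081 − 0.243×0.265 = 0.01661.

0.01661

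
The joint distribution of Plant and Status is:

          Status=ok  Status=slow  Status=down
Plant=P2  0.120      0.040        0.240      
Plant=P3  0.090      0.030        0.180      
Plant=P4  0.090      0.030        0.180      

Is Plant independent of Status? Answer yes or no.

Every cell satisfies P(Plant,Status) = P(Plant)·P(Status). For instance P(Plant=P3) = 0.300, P(Status=ok) = 0.300, and 0.300×0.300 = 0.090 matches the joint entry. So Plant and Status are independent.

yes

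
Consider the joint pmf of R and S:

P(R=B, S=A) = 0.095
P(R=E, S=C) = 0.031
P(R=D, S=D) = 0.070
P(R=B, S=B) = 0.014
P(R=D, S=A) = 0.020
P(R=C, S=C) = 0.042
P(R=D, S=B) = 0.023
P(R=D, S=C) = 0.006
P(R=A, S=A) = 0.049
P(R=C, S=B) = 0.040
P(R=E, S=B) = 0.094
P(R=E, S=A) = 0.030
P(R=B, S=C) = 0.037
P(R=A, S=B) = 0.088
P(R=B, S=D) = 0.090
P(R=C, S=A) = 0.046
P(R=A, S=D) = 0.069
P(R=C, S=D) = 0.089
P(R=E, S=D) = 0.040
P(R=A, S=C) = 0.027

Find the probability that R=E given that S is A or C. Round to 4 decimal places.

P(S=A) = 0.049 + 0.095 + 0.046 + 0.020 + 0.030 = 0.240.
P(S=C) = 0.027 + 0.037 + 0.042 + 0.006 + 0.031 = 0.143.
P(S ∈ {A, C}) = 0.240 + 0.143 = 0.383; P(R=E, S ∈ {A, C}) = 0.030 + 0.031 = 0.061.
P(R=E | S ∈ {A, C}) = 0.061/0.383 = 0.1593.

0.1593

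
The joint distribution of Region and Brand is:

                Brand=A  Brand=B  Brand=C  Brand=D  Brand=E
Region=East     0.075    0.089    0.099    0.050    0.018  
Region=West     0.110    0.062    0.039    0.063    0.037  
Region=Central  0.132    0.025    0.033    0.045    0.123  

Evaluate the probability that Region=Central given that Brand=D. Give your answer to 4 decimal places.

P(Brand=D) = 0.050 + 0.063 + 0.045 = 0.158.
P(Region=Central | Brand=D) = 0.045/0.158 = 0.2848.

0.2848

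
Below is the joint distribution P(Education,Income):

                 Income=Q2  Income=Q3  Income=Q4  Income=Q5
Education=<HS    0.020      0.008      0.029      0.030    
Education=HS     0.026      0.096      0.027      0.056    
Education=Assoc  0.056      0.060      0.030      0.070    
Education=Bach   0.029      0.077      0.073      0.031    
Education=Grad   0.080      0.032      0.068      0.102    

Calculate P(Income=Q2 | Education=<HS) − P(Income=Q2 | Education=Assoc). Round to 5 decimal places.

P(Education=<HS) = 0.020 + 0.008 + 0.029 + 0.030 = 0.087; P(Income=Q2 | Education=<HS) = 0.020/0.087 = 0.229885.
P(Education=Assoc) = 0.056 + 0.060 + 0.030 + 0.070 = 0.216; P(Income=Q2 | Education=Assoc) = 0.056/0.216 = 0.259259.
Difference = -0.02937.

-0.02937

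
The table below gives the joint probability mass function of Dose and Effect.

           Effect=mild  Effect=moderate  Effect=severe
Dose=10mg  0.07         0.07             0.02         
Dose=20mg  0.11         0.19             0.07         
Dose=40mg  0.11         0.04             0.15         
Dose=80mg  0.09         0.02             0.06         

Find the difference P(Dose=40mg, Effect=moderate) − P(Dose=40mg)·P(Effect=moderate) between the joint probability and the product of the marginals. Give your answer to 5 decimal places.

-0.05600

P(Dose=40mg) = 0.11 + 0.04 + 0.15 = 0.30.
P(Effect=moderate) = 0.07 + 0.19 + 0.04 + 0.02 = 0.32.
P(Dose=40mg, Effect=moderate) − P(Dose=40mg)P(Effect=moderate) = 0.04 − 0.30×0.32 = -0.05600.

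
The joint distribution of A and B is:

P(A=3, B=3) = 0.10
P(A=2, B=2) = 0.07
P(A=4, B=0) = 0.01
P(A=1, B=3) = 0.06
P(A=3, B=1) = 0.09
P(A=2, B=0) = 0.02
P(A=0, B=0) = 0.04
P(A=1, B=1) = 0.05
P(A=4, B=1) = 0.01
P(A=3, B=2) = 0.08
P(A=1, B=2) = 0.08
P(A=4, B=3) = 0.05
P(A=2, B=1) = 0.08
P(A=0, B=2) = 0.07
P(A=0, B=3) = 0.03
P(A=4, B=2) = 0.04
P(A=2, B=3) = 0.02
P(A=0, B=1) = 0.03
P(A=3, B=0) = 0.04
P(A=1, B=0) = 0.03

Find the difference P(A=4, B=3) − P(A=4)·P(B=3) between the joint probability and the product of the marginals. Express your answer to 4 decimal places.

0.0214

P(A=4) = 0.01 + 0.01 + 0.04 + 0.05 = 0.11.
P(B=3) = 0.03 + 0.06 + 0.02 + 0.10 + 0.05 = 0.26.
P(A=4, B=3) − P(A=4)P(B=3) = 0.05 − 0.11×0.26 = 0.0214.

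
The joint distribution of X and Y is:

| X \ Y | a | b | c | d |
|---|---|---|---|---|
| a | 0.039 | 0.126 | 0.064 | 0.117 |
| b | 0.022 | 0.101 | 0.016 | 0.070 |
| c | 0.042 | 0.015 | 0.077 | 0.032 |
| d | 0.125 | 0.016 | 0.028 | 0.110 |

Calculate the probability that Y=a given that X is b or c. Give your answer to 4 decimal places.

P(X=b) = 0.022 + 0.101 + 0.016 + 0.070 = 0.209.
P(X=c) = 0.042 + 0.015 + 0.077 + 0.032 = 0.166.
P(X ∈ {b, c}) = 0.209 + 0.166 = 0.375; P(Y=a, X ∈ {b, c}) = 0.022 + 0.042 = 0.064.
P(Y=a | X ∈ {b, c}) = 0.064/0.375 = 0.1707.

0.1707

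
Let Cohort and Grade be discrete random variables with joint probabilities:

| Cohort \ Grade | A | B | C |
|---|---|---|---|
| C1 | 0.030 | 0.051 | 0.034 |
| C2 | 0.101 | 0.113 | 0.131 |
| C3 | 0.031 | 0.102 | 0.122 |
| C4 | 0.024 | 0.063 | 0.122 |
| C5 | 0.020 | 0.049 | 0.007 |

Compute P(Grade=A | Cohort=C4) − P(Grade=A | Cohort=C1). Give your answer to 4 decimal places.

P(Cohort=C4) = 0.024 + 0.063 + 0.122 = 0.209; P(Grade=A | Cohort=C4) = 0.024/0.209 = 0.11483.
P(Cohort=C1) = 0.030 + 0.051 + 0.034 = 0.115; P(Grade=A | Cohort=C1) = 0.030/0.115 = 0.26087.
Difference = -0.1460.

-0.1460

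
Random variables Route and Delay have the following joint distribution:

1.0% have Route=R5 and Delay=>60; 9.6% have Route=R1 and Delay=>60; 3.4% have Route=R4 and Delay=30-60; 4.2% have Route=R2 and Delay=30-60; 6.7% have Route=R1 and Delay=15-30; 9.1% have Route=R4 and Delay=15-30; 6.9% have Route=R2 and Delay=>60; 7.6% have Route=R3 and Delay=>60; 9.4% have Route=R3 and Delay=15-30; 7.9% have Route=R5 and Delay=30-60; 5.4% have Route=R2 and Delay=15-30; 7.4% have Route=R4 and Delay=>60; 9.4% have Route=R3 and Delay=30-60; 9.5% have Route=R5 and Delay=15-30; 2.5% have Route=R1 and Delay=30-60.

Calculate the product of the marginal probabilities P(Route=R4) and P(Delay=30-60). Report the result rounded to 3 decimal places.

0.055

P(Route=R4) = 0.091 + 0.034 + 0.074 = 0.199.
P(Delay=30-60) = 0.025 + 0.042 + 0.094 + 0.034 + 0.079 = 0.274.
Product: 0.199 × 0.274 = 0.055.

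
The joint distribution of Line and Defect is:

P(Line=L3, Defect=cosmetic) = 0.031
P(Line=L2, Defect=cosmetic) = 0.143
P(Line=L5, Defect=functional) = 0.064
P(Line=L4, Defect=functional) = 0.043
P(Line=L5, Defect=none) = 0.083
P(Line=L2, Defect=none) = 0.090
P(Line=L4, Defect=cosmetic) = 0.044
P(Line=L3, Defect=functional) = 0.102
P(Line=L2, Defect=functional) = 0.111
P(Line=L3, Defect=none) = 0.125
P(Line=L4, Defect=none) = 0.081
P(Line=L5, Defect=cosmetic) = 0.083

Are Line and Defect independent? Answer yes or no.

P(Line=L3) = 0.258 and P(Defect=cosmetic) = 0.301, so their product is 0.07766, but P(Line=L3, Defect=cosmetic) = 0.031. Since these differ, Line and Defect are not independent.

no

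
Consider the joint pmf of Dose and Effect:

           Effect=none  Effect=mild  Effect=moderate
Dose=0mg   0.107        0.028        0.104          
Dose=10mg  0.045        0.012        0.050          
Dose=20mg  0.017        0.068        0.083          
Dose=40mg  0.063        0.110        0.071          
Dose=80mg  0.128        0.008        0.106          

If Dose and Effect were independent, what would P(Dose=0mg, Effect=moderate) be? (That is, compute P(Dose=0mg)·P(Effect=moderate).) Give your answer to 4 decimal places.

0.0989

P(Dose=0mg) = 0.107 + 0.028 + 0.104 = 0.239.
P(Effect=moderate) = 0.104 + 0.050 + 0.083 + 0.071 + 0.106 = 0.414.
Product: 0.239 × 0.414 = 0.0989.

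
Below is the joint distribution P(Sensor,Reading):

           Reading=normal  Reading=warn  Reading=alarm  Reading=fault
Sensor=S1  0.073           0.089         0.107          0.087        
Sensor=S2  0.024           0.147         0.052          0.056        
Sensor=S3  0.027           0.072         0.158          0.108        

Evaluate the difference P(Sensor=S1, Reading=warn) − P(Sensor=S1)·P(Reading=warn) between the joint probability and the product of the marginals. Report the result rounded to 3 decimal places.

P(Sensor=S1) = 0.073 + 0.089 + 0.107 + 0.087 = 0.356.
P(Reading=warn) = 0.089 + 0.147 + 0.072 = 0.308.
P(Sensor=S1, Reading=warn) − P(Sensor=S1)P(Reading=warn) = 0.089 − 0.356×0.308 = -0.021.

-0.021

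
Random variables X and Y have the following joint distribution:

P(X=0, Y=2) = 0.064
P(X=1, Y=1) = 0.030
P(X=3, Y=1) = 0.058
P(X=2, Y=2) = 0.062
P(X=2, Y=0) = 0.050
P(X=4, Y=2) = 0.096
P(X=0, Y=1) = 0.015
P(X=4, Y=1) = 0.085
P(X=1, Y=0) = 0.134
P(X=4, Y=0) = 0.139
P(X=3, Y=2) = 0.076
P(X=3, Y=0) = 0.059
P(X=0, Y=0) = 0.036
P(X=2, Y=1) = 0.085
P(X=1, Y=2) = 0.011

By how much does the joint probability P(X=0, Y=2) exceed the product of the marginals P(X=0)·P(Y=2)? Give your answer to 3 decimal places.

P(X=0) = 0.036 + 0.015 + 0.064 = 0.115.
P(Y=2) = 0.064 + 0.011 + 0.062 + 0.076 + 0.096 = 0.309.
P(X=0, Y=2) − P(X=0)P(Y=2) = 0.064 − 0.115×0.309 = 0.028.

0.028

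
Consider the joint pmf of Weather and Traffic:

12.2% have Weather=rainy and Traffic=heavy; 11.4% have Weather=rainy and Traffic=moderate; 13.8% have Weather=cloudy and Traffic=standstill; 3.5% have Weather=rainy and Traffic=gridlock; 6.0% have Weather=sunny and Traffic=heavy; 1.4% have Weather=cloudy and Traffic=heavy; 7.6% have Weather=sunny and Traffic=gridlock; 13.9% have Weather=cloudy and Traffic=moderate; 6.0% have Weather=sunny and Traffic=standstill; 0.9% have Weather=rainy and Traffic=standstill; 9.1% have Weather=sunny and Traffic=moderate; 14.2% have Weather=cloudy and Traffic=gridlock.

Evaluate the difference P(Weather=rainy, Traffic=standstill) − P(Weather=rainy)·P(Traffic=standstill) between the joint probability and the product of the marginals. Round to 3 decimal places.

-0.049

P(Weather=rainy) = 0.114 + 0.122 + 0.035 + 0.009 = 0.280.
P(Traffic=standstill) = 0.060 + 0.138 + 0.009 = 0.207.
P(Weather=rainy, Traffic=standstill) − P(Weather=rainy)P(Traffic=standstill) = 0.009 − 0.280×0.207 = -0.049.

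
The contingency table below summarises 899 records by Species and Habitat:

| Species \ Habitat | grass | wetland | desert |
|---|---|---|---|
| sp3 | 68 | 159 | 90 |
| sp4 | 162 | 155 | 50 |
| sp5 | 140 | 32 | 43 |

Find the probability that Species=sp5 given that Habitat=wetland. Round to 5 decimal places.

0.09249

Total with Habitat=wetland: 159 + 155 + 32 = 346.
P(Species=sp5 | Habitat=wetland) = 32/346 = 0.09249.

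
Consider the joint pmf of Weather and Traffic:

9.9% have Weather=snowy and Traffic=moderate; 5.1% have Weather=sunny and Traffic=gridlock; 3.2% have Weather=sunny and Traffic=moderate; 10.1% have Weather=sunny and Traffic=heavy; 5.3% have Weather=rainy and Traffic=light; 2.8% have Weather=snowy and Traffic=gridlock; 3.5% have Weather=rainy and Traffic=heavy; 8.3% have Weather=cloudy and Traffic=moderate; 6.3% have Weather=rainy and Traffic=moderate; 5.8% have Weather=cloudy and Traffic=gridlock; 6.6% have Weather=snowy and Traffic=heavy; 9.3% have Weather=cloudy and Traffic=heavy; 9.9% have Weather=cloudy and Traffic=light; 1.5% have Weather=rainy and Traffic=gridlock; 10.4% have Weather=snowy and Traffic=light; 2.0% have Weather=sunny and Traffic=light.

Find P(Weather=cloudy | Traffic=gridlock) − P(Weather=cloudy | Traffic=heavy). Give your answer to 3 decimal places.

P(Traffic=gridlock) = 0.051 + 0.058 + 0.015 + 0.028 = 0.152; P(Weather=cloudy | Traffic=gridlock) = 0.058/0.152 = 0.3816.
P(Traffic=heavy) = 0.101 + 0.093 + 0.035 + 0.066 = 0.295; P(Weather=cloudy | Traffic=heavy) = 0.093/0.295 = 0.3153.
Difference = 0.066.

0.066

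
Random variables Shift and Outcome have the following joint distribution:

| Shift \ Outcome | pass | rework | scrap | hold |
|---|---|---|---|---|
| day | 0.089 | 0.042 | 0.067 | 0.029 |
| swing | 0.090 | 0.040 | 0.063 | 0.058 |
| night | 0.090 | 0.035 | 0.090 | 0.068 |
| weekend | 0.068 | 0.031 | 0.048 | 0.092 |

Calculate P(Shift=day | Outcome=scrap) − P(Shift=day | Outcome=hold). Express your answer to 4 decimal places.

P(Outcome=scrap) = 0.067 + 0.063 + 0.090 + 0.048 = 0.268; P(Shift=day | Outcome=scrap) = 0.067/0.268 = 0.25000.
P(Outcome=hold) = 0.029 + 0.058 + 0.068 + 0.092 = 0.247; P(Shift=day | Outcome=hold) = 0.029/0.247 = 0.11741.
Difference = 0.1326.

0.1326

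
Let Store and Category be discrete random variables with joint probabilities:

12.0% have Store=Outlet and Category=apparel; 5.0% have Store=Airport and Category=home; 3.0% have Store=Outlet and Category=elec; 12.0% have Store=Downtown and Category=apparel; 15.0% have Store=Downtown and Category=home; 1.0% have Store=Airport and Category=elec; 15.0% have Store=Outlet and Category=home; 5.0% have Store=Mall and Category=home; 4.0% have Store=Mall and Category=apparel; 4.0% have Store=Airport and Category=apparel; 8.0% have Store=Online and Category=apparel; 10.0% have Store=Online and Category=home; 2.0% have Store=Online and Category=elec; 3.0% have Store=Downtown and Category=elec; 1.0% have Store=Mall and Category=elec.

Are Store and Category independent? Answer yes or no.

Every cell satisfies P(Store,Category) = P(Store)·P(Category). For instance P(Store=Airport) = 0.100, P(Category=apparel) = 0.400, and 0.100×0.400 = 0.040 matches the joint entry. So Store and Category are independent.

yes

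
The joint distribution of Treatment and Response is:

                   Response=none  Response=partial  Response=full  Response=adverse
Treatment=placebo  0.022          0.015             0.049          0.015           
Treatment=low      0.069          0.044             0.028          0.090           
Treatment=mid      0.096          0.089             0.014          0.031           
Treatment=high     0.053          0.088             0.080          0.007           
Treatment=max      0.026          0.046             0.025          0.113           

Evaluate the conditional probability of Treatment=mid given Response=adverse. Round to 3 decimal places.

0.121

P(Response=adverse) = 0.015 + 0.090 + 0.031 + 0.007 + 0.113 = 0.256.
P(Treatment=mid | Response=adverse) = 0.031/0.256 = 0.121.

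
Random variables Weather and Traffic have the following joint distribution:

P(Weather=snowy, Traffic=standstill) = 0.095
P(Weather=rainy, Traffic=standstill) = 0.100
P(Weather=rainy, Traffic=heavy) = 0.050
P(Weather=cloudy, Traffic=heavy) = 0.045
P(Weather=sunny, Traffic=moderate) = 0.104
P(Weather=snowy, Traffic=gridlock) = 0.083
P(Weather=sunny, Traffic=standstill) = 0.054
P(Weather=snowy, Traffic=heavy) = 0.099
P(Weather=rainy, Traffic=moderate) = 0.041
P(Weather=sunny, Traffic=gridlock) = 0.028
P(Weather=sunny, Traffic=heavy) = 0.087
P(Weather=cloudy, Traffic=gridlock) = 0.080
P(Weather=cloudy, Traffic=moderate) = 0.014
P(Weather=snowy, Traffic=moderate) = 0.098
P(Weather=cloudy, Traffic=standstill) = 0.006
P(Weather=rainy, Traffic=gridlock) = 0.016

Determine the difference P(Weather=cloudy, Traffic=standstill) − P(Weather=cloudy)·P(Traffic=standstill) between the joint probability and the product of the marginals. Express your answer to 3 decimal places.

-0.031

P(Weather=cloudy) = 0.014 + 0.045 + 0.080 + 0.006 = 0.145.
P(Traffic=standstill) = 0.054 + 0.006 + 0.100 + 0.095 = 0.255.
P(Weather=cloudy, Traffic=standstill) − P(Weather=cloudy)P(Traffic=standstill) = 0.006 − 0.145×0.255 = -0.031.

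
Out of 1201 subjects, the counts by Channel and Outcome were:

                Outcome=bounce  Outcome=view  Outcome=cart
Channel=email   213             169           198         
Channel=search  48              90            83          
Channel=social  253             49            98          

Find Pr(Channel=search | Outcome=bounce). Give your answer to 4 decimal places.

Total with Outcome=bounce: 213 + 48 + 253 = 514.
P(Channel=search | Outcome=bounce) = 48/514 = 0.0934.

0.0934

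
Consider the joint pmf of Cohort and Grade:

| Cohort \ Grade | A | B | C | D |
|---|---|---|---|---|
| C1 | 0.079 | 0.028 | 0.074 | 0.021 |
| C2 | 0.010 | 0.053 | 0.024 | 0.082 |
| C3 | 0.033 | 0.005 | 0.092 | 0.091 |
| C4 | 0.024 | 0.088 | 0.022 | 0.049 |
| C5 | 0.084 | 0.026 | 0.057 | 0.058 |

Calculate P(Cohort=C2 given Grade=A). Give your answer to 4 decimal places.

0.0435

P(Grade=A) = 0.079 + 0.010 + 0.033 + 0.024 + 0.084 = 0.230.
P(Cohort=C2 | Grade=A) = 0.010/0.230 = 0.0435.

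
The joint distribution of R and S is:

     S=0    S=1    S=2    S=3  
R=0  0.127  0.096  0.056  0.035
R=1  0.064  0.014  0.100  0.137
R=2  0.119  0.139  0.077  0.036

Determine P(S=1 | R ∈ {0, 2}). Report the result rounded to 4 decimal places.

0.3431

P(R=0) = 0.127 + 0.096 + 0.056 + 0.035 = 0.314.
P(R=2) = 0.119 + 0.139 + 0.077 + 0.036 = 0.371.
P(R ∈ {0, 2}) = 0.314 + 0.371 = 0.685; P(S=1, R ∈ {0, 2}) = 0.096 + 0.139 = 0.235.
P(S=1 | R ∈ {0, 2}) = 0.235/0.685 = 0.3431.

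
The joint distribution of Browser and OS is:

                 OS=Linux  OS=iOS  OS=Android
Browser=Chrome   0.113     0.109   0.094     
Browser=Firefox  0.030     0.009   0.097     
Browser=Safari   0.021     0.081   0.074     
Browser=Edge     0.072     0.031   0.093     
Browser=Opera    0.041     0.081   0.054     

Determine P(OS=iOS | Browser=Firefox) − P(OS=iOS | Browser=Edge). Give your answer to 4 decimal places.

P(Browser=Firefox) = 0.030 + 0.009 + 0.097 = 0.136; P(OS=iOS | Browser=Firefox) = 0.009/0.136 = 0.06618.
P(Browser=Edge) = 0.072 + 0.031 + 0.093 = 0.196; P(OS=iOS | Browser=Edge) = 0.031/0.196 = 0.15816.
Difference = -0.0920.

-0.0920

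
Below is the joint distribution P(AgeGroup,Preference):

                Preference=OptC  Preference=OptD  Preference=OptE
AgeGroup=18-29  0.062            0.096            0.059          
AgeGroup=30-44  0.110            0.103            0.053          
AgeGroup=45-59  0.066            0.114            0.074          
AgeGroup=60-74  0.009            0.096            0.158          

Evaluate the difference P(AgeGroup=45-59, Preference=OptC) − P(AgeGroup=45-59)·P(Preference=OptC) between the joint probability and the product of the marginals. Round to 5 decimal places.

0.00326

P(AgeGroup=45-59) = 0.066 + 0.114 + 0.074 = 0.254.
P(Preference=OptC) = 0.062 + 0.110 + 0.066 + 0.009 = 0.247.
P(AgeGroup=45-59, Preference=OptC) − P(AgeGroup=45-59)P(Preference=OptC) = 0.066 − 0.254×0.247 = 0.00326.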